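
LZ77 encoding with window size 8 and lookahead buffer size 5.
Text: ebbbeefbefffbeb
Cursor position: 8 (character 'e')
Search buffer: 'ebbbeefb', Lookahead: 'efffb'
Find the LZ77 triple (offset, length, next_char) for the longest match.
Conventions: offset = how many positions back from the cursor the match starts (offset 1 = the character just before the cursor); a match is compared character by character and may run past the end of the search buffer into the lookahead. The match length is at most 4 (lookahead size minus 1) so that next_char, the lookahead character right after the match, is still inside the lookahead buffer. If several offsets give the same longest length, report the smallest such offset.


Try each offset into the search buffer:
  offset=1 (pos 7, char 'b'): match length 0
  offset=2 (pos 6, char 'f'): match length 0
  offset=3 (pos 5, char 'e'): match length 2
  offset=4 (pos 4, char 'e'): match length 1
  offset=5 (pos 3, char 'b'): match length 0
  offset=6 (pos 2, char 'b'): match length 0
  offset=7 (pos 1, char 'b'): match length 0
  offset=8 (pos 0, char 'e'): match length 1
Longest match has length 2 at offset 3.
next_char = character at position 8 + 2 = 10 -> 'f'

Best match: offset=3, length=2 (matching 'ef' starting at position 5)
LZ77 triple: (3, 2, 'f')


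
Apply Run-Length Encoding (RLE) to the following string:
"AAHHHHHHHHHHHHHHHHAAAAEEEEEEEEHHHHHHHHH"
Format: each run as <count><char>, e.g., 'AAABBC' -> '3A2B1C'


Scanning runs left to right:
  i=0: run of 'A' x 2 -> '2A'
  i=2: run of 'H' x 16 -> '16H'
  i=18: run of 'A' x 4 -> '4A'
  i=22: run of 'E' x 8 -> '8E'
  i=30: run of 'H' x 9 -> '9H'

RLE = 2A16H4A8E9H


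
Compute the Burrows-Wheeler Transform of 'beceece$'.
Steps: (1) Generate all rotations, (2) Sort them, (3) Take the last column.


Rotations (sorted):
  0: $beceece -> last char: e
  1: beceece$ -> last char: $
  2: ce$becee -> last char: e
  3: ceece$be -> last char: e
  4: e$beceec -> last char: c
  5: ece$bece -> last char: e
  6: eceece$b -> last char: b
  7: eece$bec -> last char: c


BWT = e$eecebc


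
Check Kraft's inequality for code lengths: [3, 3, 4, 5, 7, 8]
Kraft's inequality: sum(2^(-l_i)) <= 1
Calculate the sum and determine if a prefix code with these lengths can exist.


Sum = 2^(-3) + 2^(-3) + 2^(-4) + 2^(-5) + 2^(-7) + 2^(-8)
    = 0.125 + 0.125 + 0.0625 + 0.03125 + 0.0078125 + 0.00390625
    = 91/256 = 0.35546875
Since 0.35546875 <= 1, Kraft's inequality IS satisfied.
A prefix code with these lengths CAN exist.

Kraft sum = 0.35546875. Satisfied.


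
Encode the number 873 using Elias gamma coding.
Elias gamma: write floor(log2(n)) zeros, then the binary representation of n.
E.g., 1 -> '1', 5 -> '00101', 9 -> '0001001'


num_bits = floor(log2(873)) + 1 = 10
leading_zeros = num_bits - 1 = 9
binary(873) = 1101101001

Elias gamma(873) = '000000000' + '1101101001' = 0000000001101101001 (19 bits)


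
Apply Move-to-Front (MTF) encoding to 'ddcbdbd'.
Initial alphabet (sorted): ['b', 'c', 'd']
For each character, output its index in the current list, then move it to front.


MTF encoding:
'd': index 2 in ['b', 'c', 'd'] -> ['d', 'b', 'c']
'd': index 0 in ['d', 'b', 'c'] -> ['d', 'b', 'c']
'c': index 2 in ['d', 'b', 'c'] -> ['c', 'd', 'b']
'b': index 2 in ['c', 'd', 'b'] -> ['b', 'c', 'd']
'd': index 2 in ['b', 'c', 'd'] -> ['d', 'b', 'c']
'b': index 1 in ['d', 'b', 'c'] -> ['b', 'd', 'c']
'd': index 1 in ['b', 'd', 'c'] -> ['d', 'b', 'c']


Output: [2, 0, 2, 2, 2, 1, 1]


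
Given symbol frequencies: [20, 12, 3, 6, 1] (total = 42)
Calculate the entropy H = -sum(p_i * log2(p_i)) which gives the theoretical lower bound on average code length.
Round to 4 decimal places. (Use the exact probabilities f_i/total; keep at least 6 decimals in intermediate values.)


Per-symbol terms -p_i * log2(p_i) with p_i = f_i/42:
  p = 20/42 = 0.476190: log2(p) = -1.070389, -p*log2(p) = 0.509709
  p = 12/42 = 0.285714: log2(p) = -1.807355, -p*log2(p) = 0.516387
  p = 3/42 = 0.071429: log2(p) = -3.807355, -p*log2(p) = 0.271954
  p = 6/42 = 0.142857: log2(p) = -2.807355, -p*log2(p) = 0.401051
  p = 1/42 = 0.023810: log2(p) = -5.392317, -p*log2(p) = 0.128389
H = 0.509709 + 0.516387 + 0.271954 + 0.401051 + 0.128389 = 1.827490

H = 1.8275 bits/symbol


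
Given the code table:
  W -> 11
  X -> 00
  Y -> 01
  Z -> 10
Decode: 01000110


Decoding:
01 -> Y
00 -> X
01 -> Y
10 -> Z


Result: YXYZ


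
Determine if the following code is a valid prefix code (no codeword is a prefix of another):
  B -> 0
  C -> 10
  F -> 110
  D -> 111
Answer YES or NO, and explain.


Checking each pair (does one codeword prefix another?):
  B='0' vs C='10': no prefix
  B='0' vs F='110': no prefix
  B='0' vs D='111': no prefix
  C='10' vs B='0': no prefix
  C='10' vs F='110': no prefix
  C='10' vs D='111': no prefix
  F='110' vs B='0': no prefix
  F='110' vs C='10': no prefix
  F='110' vs D='111': no prefix
  D='111' vs B='0': no prefix
  D='111' vs C='10': no prefix
  D='111' vs F='110': no prefix
No violation found over all pairs.

YES -- this is a valid prefix code. No codeword is a prefix of any other codeword.


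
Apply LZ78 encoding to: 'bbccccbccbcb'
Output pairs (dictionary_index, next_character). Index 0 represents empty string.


LZ78 encoding steps:
Dictionary: {0: ''}
Step 1: w='' (idx 0), next='b' -> output (0, 'b'), add 'b' as idx 1
Step 2: w='b' (idx 1), next='c' -> output (1, 'c'), add 'bc' as idx 2
Step 3: w='' (idx 0), next='c' -> output (0, 'c'), add 'c' as idx 3
Step 4: w='c' (idx 3), next='c' -> output (3, 'c'), add 'cc' as idx 4
Step 5: w='bc' (idx 2), next='c' -> output (2, 'c'), add 'bcc' as idx 5
Step 6: w='bc' (idx 2), next='b' -> output (2, 'b'), add 'bcb' as idx 6


Encoded: [(0, 'b'), (1, 'c'), (0, 'c'), (3, 'c'), (2, 'c'), (2, 'b')]


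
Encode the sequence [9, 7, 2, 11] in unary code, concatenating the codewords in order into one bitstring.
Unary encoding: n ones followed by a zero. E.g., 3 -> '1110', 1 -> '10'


Encode each number as n ones followed by a terminating 0:
  9 -> 1111111110 (10 bits)
  7 -> 11111110 (8 bits)
  2 -> 110 (3 bits)
  11 -> 111111111110 (12 bits)
Total length = 10 + 8 + 3 + 12 = 33 bits.

Unary([9, 7, 2, 11]) = 111111111011111110110111111111110 (33 bits)


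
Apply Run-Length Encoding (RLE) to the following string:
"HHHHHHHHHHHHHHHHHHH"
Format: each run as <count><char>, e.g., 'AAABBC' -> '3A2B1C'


Scanning runs left to right:
  i=0: run of 'H' x 19 -> '19H'

RLE = 19H


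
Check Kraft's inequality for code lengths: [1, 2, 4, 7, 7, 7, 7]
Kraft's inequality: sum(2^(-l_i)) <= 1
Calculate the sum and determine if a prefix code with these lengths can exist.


Sum = 2^(-1) + 2^(-2) + 2^(-4) + 2^(-7) + 2^(-7) + 2^(-7) + 2^(-7)
    = 0.5 + 0.25 + 0.0625 + 0.0078125 + 0.0078125 + 0.0078125 + 0.0078125
    = 108/128 = 0.84375
Since 0.84375 <= 1, Kraft's inequality IS satisfied.
A prefix code with these lengths CAN exist.

Kraft sum = 0.84375. Satisfied.


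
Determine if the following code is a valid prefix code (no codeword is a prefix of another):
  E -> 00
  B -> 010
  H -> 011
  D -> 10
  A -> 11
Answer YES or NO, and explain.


Checking each pair (does one codeword prefix another?):
  E='00' vs B='010': no prefix
  E='00' vs H='011': no prefix
  E='00' vs D='10': no prefix
  E='00' vs A='11': no prefix
  B='010' vs E='00': no prefix
  B='010' vs H='011': no prefix
  B='010' vs D='10': no prefix
  B='010' vs A='11': no prefix
  H='011' vs E='00': no prefix
  H='011' vs B='010': no prefix
  H='011' vs D='10': no prefix
  H='011' vs A='11': no prefix
  D='10' vs E='00': no prefix
  D='10' vs B='010': no prefix
  D='10' vs H='011': no prefix
  D='10' vs A='11': no prefix
  A='11' vs E='00': no prefix
  A='11' vs B='010': no prefix
  A='11' vs H='011': no prefix
  A='11' vs D='10': no prefix
No violation found over all pairs.

YES -- this is a valid prefix code. No codeword is a prefix of any other codeword.


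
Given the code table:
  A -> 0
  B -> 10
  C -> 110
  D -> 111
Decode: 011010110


Decoding:
0 -> A
110 -> C
10 -> B
110 -> C


Result: ACBC


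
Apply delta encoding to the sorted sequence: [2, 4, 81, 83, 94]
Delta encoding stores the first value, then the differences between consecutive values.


First value: 2
Deltas:
  4 - 2 = 2
  81 - 4 = 77
  83 - 81 = 2
  94 - 83 = 11


Delta encoded: [2, 2, 77, 2, 11]


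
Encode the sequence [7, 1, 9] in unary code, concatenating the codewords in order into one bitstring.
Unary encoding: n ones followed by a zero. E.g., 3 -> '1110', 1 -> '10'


Encode each number as n ones followed by a terminating 0:
  7 -> 11111110 (8 bits)
  1 -> 10 (2 bits)
  9 -> 1111111110 (10 bits)
Total length = 8 + 2 + 10 = 20 bits.

Unary([7, 1, 9]) = 11111110101111111110 (20 bits)


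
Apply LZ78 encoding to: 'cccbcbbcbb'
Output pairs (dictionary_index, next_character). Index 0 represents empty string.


LZ78 encoding steps:
Dictionary: {0: ''}
Step 1: w='' (idx 0), next='c' -> output (0, 'c'), add 'c' as idx 1
Step 2: w='c' (idx 1), next='c' -> output (1, 'c'), add 'cc' as idx 2
Step 3: w='' (idx 0), next='b' -> output (0, 'b'), add 'b' as idx 3
Step 4: w='c' (idx 1), next='b' -> output (1, 'b'), add 'cb' as idx 4
Step 5: w='b' (idx 3), next='c' -> output (3, 'c'), add 'bc' as idx 5
Step 6: w='b' (idx 3), next='b' -> output (3, 'b'), add 'bb' as idx 6


Encoded: [(0, 'c'), (1, 'c'), (0, 'b'), (1, 'b'), (3, 'c'), (3, 'b')]


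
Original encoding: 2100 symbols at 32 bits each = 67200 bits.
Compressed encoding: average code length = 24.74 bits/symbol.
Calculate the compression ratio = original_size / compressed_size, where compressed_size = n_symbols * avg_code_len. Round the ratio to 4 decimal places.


original_size = n_symbols * orig_bits = 2100 * 32 = 67200 bits
compressed_size = n_symbols * avg_code_len = 2100 * 24.74 = 51954.0 bits
ratio = original_size / compressed_size = 67200 / 51954.0 = 1.2935

Compression ratio = 1.2935


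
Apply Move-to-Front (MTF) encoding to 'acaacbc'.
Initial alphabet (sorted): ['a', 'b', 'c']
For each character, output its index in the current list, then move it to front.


MTF encoding:
'a': index 0 in ['a', 'b', 'c'] -> ['a', 'b', 'c']
'c': index 2 in ['a', 'b', 'c'] -> ['c', 'a', 'b']
'a': index 1 in ['c', 'a', 'b'] -> ['a', 'c', 'b']
'a': index 0 in ['a', 'c', 'b'] -> ['a', 'c', 'b']
'c': index 1 in ['a', 'c', 'b'] -> ['c', 'a', 'b']
'b': index 2 in ['c', 'a', 'b'] -> ['b', 'c', 'a']
'c': index 1 in ['b', 'c', 'a'] -> ['c', 'b', 'a']


Output: [0, 2, 1, 0, 1, 2, 1]


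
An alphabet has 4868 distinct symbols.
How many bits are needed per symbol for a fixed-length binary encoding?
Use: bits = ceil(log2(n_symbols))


log2(4868) = 12.2491
Bracket: 2^12 = 4096 < 4868 <= 2^13 = 8192
So ceil(log2(4868)) = 13

bits = ceil(log2(4868)) = ceil(12.2491) = 13 bits


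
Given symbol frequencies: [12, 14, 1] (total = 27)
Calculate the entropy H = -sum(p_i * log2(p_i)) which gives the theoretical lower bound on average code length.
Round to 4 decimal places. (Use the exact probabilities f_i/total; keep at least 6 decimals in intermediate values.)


Per-symbol terms -p_i * log2(p_i) with p_i = f_i/27:
  p = 12/27 = 0.444444: log2(p) = -1.169925, -p*log2(p) = 0.519967
  p = 14/27 = 0.518519: log2(p) = -0.947533, -p*log2(p) = 0.491313
  p = 1/27 = 0.037037: log2(p) = -4.754888, -p*log2(p) = 0.176107
H = 0.519967 + 0.491313 + 0.176107 = 1.187387

H = 1.1874 bits/symbol


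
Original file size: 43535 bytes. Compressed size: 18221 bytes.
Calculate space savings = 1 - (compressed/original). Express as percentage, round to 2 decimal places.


ratio = compressed/original = 18221/43535 = 0.418537
savings = 1 - ratio = 1 - 0.418537 = 0.581463
as a percentage: 0.581463 * 100 = 58.15%

Space savings = 1 - 18221/43535 = 58.15%


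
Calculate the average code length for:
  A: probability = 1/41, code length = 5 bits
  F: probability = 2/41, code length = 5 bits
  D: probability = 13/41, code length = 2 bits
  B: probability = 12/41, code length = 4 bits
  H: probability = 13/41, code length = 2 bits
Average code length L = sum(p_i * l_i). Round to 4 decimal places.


Weighted contributions p_i * l_i:
  A: (1/41) * 5 = 5/41
  F: (2/41) * 5 = 10/41
  D: (13/41) * 2 = 26/41
  B: (12/41) * 4 = 48/41
  H: (13/41) * 2 = 26/41
Sum = (5 + 10 + 26 + 48 + 26)/41 = 115/41

L = 115/41 = 2.8049 bits/symbol


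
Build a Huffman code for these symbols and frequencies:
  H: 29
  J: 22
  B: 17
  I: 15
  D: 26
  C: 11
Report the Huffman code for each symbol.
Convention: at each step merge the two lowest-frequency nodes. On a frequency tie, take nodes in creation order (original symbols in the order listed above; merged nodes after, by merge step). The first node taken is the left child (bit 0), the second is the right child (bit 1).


Huffman tree construction:
Step 1: Merge C(11) + I(15) = 26
Step 2: Merge B(17) + J(22) = 39
Step 3: Merge D(26) + (C+I)(26) = 52
Step 4: Merge H(29) + (B+J)(39) = 68
Step 5: Merge (D+(C+I))(52) + (H+(B+J))(68) = 120
Read each symbol's code off the tree from the root (left child = 0, right child = 1).

Codes:
  H: 10 (length 2)
  J: 111 (length 3)
  B: 110 (length 3)
  I: 011 (length 3)
  D: 00 (length 2)
  C: 010 (length 3)
Average code length: 305/120 = 2.5417 bits/symbol


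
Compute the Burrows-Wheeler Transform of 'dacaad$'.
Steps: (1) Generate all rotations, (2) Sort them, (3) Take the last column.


Rotations (sorted):
  0: $dacaad -> last char: d
  1: aad$dac -> last char: c
  2: acaad$d -> last char: d
  3: ad$daca -> last char: a
  4: caad$da -> last char: a
  5: d$dacaa -> last char: a
  6: dacaad$ -> last char: $


BWT = dcdaaa$


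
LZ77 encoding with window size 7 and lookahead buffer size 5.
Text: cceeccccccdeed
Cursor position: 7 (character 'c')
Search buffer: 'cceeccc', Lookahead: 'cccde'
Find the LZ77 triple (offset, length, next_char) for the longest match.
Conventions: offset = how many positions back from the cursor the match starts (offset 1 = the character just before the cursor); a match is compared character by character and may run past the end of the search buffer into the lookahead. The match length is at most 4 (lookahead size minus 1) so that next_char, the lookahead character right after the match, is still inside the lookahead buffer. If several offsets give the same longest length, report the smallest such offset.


Try each offset into the search buffer:
  offset=1 (pos 6, char 'c'): match length 3
  offset=2 (pos 5, char 'c'): match length 3
  offset=3 (pos 4, char 'c'): match length 3
  offset=4 (pos 3, char 'e'): match length 0
  offset=5 (pos 2, char 'e'): match length 0
  offset=6 (pos 1, char 'c'): match length 1
  offset=7 (pos 0, char 'c'): match length 2
Longest match has length 3, found at offsets 1, 2, 3; take the smallest, offset 1.
next_char = character at position 7 + 3 = 10 -> 'd'

Best match: offset=1, length=3 (matching 'ccc' starting at position 6)
LZ77 triple: (1, 3, 'd')


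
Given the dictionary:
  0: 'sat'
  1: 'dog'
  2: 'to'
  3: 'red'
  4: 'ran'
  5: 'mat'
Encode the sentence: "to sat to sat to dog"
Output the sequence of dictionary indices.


Look up each word in the dictionary:
  'to' -> 2
  'sat' -> 0
  'to' -> 2
  'sat' -> 0
  'to' -> 2
  'dog' -> 1

Encoded: [2, 0, 2, 0, 2, 1]


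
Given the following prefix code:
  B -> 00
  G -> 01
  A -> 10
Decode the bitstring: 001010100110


Decoding step by step:
Bits 00 -> B
Bits 10 -> A
Bits 10 -> A
Bits 10 -> A
Bits 01 -> G
Bits 10 -> A


Decoded message: BAAAGA


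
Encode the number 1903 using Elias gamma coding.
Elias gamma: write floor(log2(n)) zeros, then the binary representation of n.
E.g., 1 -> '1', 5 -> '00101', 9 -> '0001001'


num_bits = floor(log2(1903)) + 1 = 11
leading_zeros = num_bits - 1 = 10
binary(1903) = 11101101111

Elias gamma(1903) = '0000000000' + '11101101111' = 000000000011101101111 (21 bits)


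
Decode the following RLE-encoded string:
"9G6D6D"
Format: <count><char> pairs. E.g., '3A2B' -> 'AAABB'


Expanding each <count><char> pair:
  9G -> 'GGGGGGGGG'
  6D -> 'DDDDDD'
  6D -> 'DDDDDD'

Decoded = GGGGGGGGGDDDDDDDDDDDD


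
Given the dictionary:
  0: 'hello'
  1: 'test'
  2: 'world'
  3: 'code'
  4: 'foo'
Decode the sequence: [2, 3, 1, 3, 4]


Look up each index in the dictionary:
  2 -> 'world'
  3 -> 'code'
  1 -> 'test'
  3 -> 'code'
  4 -> 'foo'

Decoded: "world code test code foo"


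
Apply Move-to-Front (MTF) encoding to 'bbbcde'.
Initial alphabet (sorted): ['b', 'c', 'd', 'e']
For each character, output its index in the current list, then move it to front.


MTF encoding:
'b': index 0 in ['b', 'c', 'd', 'e'] -> ['b', 'c', 'd', 'e']
'b': index 0 in ['b', 'c', 'd', 'e'] -> ['b', 'c', 'd', 'e']
'b': index 0 in ['b', 'c', 'd', 'e'] -> ['b', 'c', 'd', 'e']
'c': index 1 in ['b', 'c', 'd', 'e'] -> ['c', 'b', 'd', 'e']
'd': index 2 in ['c', 'b', 'd', 'e'] -> ['d', 'c', 'b', 'e']
'e': index 3 in ['d', 'c', 'b', 'e'] -> ['e', 'd', 'c', 'b']


Output: [0, 0, 0, 1, 2, 3]


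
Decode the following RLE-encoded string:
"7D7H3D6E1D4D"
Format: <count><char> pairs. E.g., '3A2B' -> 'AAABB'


Expanding each <count><char> pair:
  7D -> 'DDDDDDD'
  7H -> 'HHHHHHH'
  3D -> 'DDD'
  6E -> 'EEEEEE'
  1D -> 'D'
  4D -> 'DDDD'

Decoded = DDDDDDDHHHHHHHDDDEEEEEEDDDDD


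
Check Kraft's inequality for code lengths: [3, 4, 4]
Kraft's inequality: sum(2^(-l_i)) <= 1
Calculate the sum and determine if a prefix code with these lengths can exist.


Sum = 2^(-3) + 2^(-4) + 2^(-4)
    = 0.125 + 0.0625 + 0.0625
    = 4/16 = 0.25
Since 0.25 <= 1, Kraft's inequality IS satisfied.
A prefix code with these lengths CAN exist.

Kraft sum = 0.25. Satisfied.


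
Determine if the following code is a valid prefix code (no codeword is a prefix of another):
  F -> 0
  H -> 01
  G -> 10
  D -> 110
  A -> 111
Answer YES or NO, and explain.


Checking each pair (does one codeword prefix another?):
  F='0' vs H='01': prefix -- VIOLATION

NO -- this is NOT a valid prefix code. F (0) is a prefix of H (01).


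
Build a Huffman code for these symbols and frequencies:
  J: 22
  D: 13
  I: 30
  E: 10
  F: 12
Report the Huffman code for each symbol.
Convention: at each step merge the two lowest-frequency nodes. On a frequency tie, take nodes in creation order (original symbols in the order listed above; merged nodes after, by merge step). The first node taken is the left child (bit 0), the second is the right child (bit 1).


Huffman tree construction:
Step 1: Merge E(10) + F(12) = 22
Step 2: Merge D(13) + J(22) = 35
Step 3: Merge (E+F)(22) + I(30) = 52
Step 4: Merge (D+J)(35) + ((E+F)+I)(52) = 87
Read each symbol's code off the tree from the root (left child = 0, right child = 1).

Codes:
  J: 01 (length 2)
  D: 00 (length 2)
  I: 11 (length 2)
  E: 100 (length 3)
  F: 101 (length 3)
Average code length: 196/87 = 2.2529 bits/symbol


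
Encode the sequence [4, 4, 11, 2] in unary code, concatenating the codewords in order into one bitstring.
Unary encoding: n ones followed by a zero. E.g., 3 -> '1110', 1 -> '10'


Encode each number as n ones followed by a terminating 0:
  4 -> 11110 (5 bits)
  4 -> 11110 (5 bits)
  11 -> 111111111110 (12 bits)
  2 -> 110 (3 bits)
Total length = 5 + 5 + 12 + 3 = 25 bits.

Unary([4, 4, 11, 2]) = 1111011110111111111110110 (25 bits)


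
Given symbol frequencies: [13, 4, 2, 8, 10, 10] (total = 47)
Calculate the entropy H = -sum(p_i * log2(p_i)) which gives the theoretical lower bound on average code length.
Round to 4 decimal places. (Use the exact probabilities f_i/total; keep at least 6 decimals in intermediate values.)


Per-symbol terms -p_i * log2(p_i) with p_i = f_i/47:
  p = 13/47 = 0.276596: log2(p) = -1.854149, -p*log2(p) = 0.512850
  p = 4/47 = 0.085106: log2(p) = -3.554589, -p*log2(p) = 0.302518
  p = 2/47 = 0.042553: log2(p) = -4.554589, -p*log2(p) = 0.193812
  p = 8/47 = 0.170213: log2(p) = -2.554589, -p*log2(p) = 0.434824
  p = 10/47 = 0.212766: log2(p) = -2.232661, -p*log2(p) = 0.475034
  p = 10/47 = 0.212766: log2(p) = -2.232661, -p*log2(p) = 0.475034
H = 0.512850 + 0.302518 + 0.193812 + 0.434824 + 0.475034 + 0.475034 = 2.394072

H = 2.3941 bits/symbol


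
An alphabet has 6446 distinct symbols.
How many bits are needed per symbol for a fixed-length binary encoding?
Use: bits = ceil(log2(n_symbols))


log2(6446) = 12.6542
Bracket: 2^12 = 4096 < 6446 <= 2^13 = 8192
So ceil(log2(6446)) = 13

bits = ceil(log2(6446)) = ceil(12.6542) = 13 bits


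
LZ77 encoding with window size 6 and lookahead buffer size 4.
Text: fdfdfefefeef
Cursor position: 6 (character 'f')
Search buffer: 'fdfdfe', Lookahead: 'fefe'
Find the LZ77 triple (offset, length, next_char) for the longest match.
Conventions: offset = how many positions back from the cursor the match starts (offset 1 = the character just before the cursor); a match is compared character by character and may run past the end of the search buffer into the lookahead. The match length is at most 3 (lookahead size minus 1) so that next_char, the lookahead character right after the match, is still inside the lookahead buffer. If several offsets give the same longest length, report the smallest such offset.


Try each offset into the search buffer:
  offset=1 (pos 5, char 'e'): match length 0
  offset=2 (pos 4, char 'f'): match length 3
  offset=3 (pos 3, char 'd'): match length 0
  offset=4 (pos 2, char 'f'): match length 1
  offset=5 (pos 1, char 'd'): match length 0
  offset=6 (pos 0, char 'f'): match length 1
Longest match has length 3 at offset 2.
next_char = character at position 6 + 3 = 9 -> 'e'

Best match: offset=2, length=3 (matching 'fef' starting at position 4)
LZ77 triple: (2, 3, 'e')


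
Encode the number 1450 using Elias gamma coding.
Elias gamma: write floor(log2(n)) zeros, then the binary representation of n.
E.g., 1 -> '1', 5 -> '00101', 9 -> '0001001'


num_bits = floor(log2(1450)) + 1 = 11
leading_zeros = num_bits - 1 = 10
binary(1450) = 10110101010

Elias gamma(1450) = '0000000000' + '10110101010' = 000000000010110101010 (21 bits)


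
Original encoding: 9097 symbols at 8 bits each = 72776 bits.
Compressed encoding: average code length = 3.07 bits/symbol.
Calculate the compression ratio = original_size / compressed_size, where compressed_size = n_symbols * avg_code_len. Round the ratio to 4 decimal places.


original_size = n_symbols * orig_bits = 9097 * 8 = 72776 bits
compressed_size = n_symbols * avg_code_len = 9097 * 3.07 = 27927.79 bits
ratio = original_size / compressed_size = 72776 / 27927.79 = 2.6059

Compression ratio = 2.6059


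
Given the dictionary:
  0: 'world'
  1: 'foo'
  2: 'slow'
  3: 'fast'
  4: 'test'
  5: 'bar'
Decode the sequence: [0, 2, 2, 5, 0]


Look up each index in the dictionary:
  0 -> 'world'
  2 -> 'slow'
  2 -> 'slow'
  5 -> 'bar'
  0 -> 'world'

Decoded: "world slow slow bar world"


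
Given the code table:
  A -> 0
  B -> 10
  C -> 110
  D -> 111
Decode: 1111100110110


Decoding:
111 -> D
110 -> C
0 -> A
110 -> C
110 -> C


Result: DCACC


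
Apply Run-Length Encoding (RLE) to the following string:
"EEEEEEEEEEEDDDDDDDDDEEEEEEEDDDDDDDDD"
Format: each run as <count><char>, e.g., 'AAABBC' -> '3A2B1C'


Scanning runs left to right:
  i=0: run of 'E' x 11 -> '11E'
  i=11: run of 'D' x 9 -> '9D'
  i=20: run of 'E' x 7 -> '7E'
  i=27: run of 'D' x 9 -> '9D'

RLE = 11E9D7E9D


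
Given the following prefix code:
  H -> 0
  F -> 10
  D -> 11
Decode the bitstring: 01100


Decoding step by step:
Bits 0 -> H
Bits 11 -> D
Bits 0 -> H
Bits 0 -> H


Decoded message: HDHH


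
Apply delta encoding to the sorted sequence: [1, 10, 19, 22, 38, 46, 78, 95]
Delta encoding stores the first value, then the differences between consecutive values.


First value: 1
Deltas:
  10 - 1 = 9
  19 - 10 = 9
  22 - 19 = 3
  38 - 22 = 16
  46 - 38 = 8
  78 - 46 = 32
  95 - 78 = 17


Delta encoded: [1, 9, 9, 3, 16, 8, 32, 17]


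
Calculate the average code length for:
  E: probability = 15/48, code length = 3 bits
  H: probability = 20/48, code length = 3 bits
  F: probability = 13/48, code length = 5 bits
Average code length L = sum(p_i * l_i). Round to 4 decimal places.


Weighted contributions p_i * l_i:
  E: (15/48) * 3 = 45/48
  H: (20/48) * 3 = 60/48
  F: (13/48) * 5 = 65/48
Sum = (45 + 60 + 65)/48 = 170/48

L = 170/48 = 3.5417 bits/symbol


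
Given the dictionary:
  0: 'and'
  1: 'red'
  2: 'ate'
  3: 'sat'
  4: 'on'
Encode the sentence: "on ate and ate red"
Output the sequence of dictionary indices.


Look up each word in the dictionary:
  'on' -> 4
  'ate' -> 2
  'and' -> 0
  'ate' -> 2
  'red' -> 1

Encoded: [4, 2, 0, 2, 1]


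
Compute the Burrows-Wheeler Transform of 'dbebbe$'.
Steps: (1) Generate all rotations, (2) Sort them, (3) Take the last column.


Rotations (sorted):
  0: $dbebbe -> last char: e
  1: bbe$dbe -> last char: e
  2: be$dbeb -> last char: b
  3: bebbe$d -> last char: d
  4: dbebbe$ -> last char: $
  5: e$dbebb -> last char: b
  6: ebbe$db -> last char: b


BWT = eebd$bb


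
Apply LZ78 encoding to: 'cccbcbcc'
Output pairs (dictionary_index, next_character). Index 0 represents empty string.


LZ78 encoding steps:
Dictionary: {0: ''}
Step 1: w='' (idx 0), next='c' -> output (0, 'c'), add 'c' as idx 1
Step 2: w='c' (idx 1), next='c' -> output (1, 'c'), add 'cc' as idx 2
Step 3: w='' (idx 0), next='b' -> output (0, 'b'), add 'b' as idx 3
Step 4: w='c' (idx 1), next='b' -> output (1, 'b'), add 'cb' as idx 4
Step 5: w='cc' (idx 2), end of input -> output (2, '')


Encoded: [(0, 'c'), (1, 'c'), (0, 'b'), (1, 'b'), (2, '')]


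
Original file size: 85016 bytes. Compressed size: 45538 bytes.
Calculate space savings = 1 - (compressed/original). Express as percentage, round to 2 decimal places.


ratio = compressed/original = 45538/85016 = 0.53564
savings = 1 - ratio = 1 - 0.53564 = 0.46436
as a percentage: 0.46436 * 100 = 46.44%

Space savings = 1 - 45538/85016 = 46.44%


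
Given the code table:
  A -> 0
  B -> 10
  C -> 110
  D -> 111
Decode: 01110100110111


Decoding:
0 -> A
111 -> D
0 -> A
10 -> B
0 -> A
110 -> C
111 -> D


Result: ADABACD


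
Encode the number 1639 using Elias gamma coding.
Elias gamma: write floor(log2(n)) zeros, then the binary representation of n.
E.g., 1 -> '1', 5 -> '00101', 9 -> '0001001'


num_bits = floor(log2(1639)) + 1 = 11
leading_zeros = num_bits - 1 = 10
binary(1639) = 11001100111

Elias gamma(1639) = '0000000000' + '11001100111' = 000000000011001100111 (21 bits)


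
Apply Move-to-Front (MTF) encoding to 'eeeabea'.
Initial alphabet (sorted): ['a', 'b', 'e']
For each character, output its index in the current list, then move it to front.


MTF encoding:
'e': index 2 in ['a', 'b', 'e'] -> ['e', 'a', 'b']
'e': index 0 in ['e', 'a', 'b'] -> ['e', 'a', 'b']
'e': index 0 in ['e', 'a', 'b'] -> ['e', 'a', 'b']
'a': index 1 in ['e', 'a', 'b'] -> ['a', 'e', 'b']
'b': index 2 in ['a', 'e', 'b'] -> ['b', 'a', 'e']
'e': index 2 in ['b', 'a', 'e'] -> ['e', 'b', 'a']
'a': index 2 in ['e', 'b', 'a'] -> ['a', 'e', 'b']


Output: [2, 0, 0, 1, 2, 2, 2]


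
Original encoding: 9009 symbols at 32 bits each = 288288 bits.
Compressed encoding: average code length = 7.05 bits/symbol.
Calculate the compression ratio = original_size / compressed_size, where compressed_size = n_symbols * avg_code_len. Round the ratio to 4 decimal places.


original_size = n_symbols * orig_bits = 9009 * 32 = 288288 bits
compressed_size = n_symbols * avg_code_len = 9009 * 7.05 = 63513.45 bits
ratio = original_size / compressed_size = 288288 / 63513.45 = 4.539

Compression ratio = 4.539


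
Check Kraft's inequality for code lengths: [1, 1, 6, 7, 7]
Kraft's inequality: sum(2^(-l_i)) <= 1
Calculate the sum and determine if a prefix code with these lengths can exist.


Sum = 2^(-1) + 2^(-1) + 2^(-6) + 2^(-7) + 2^(-7)
    = 0.5 + 0.5 + 0.015625 + 0.0078125 + 0.0078125
    = 132/128 = 1.03125
Since 1.03125 > 1, Kraft's inequality is NOT satisfied.
A prefix code with these lengths CANNOT exist.

Kraft sum = 1.03125. Not satisfied.


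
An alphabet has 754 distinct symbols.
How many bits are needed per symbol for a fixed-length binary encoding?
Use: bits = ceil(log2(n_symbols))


log2(754) = 9.5584
Bracket: 2^9 = 512 < 754 <= 2^10 = 1024
So ceil(log2(754)) = 10

bits = ceil(log2(754)) = ceil(9.5584) = 10 bits


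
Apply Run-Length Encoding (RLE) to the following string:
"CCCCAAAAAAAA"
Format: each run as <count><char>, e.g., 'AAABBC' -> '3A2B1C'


Scanning runs left to right:
  i=0: run of 'C' x 4 -> '4C'
  i=4: run of 'A' x 8 -> '8A'

RLE = 4C8A


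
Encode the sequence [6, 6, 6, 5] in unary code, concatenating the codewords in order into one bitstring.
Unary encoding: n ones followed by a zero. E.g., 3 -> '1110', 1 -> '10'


Encode each number as n ones followed by a terminating 0:
  6 -> 1111110 (7 bits)
  6 -> 1111110 (7 bits)
  6 -> 1111110 (7 bits)
  5 -> 111110 (6 bits)
Total length = 7 + 7 + 7 + 6 = 27 bits.

Unary([6, 6, 6, 5]) = 111111011111101111110111110 (27 bits)


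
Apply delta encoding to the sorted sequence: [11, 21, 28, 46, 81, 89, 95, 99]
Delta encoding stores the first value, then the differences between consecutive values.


First value: 11
Deltas:
  21 - 11 = 10
  28 - 21 = 7
  46 - 28 = 18
  81 - 46 = 35
  89 - 81 = 8
  95 - 89 = 6
  99 - 95 = 4


Delta encoded: [11, 10, 7, 18, 35, 8, 6, 4]


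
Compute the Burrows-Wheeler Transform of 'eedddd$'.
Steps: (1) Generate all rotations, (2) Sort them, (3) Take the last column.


Rotations (sorted):
  0: $eedddd -> last char: d
  1: d$eeddd -> last char: d
  2: dd$eedd -> last char: d
  3: ddd$eed -> last char: d
  4: dddd$ee -> last char: e
  5: edddd$e -> last char: e
  6: eedddd$ -> last char: $


BWT = ddddee$


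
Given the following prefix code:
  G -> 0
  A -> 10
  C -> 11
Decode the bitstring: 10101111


Decoding step by step:
Bits 10 -> A
Bits 10 -> A
Bits 11 -> C
Bits 11 -> C


Decoded message: AACC


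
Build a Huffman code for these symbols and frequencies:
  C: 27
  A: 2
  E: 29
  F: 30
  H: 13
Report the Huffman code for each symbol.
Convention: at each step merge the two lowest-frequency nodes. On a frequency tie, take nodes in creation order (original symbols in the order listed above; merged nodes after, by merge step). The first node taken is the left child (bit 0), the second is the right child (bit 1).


Huffman tree construction:
Step 1: Merge A(2) + H(13) = 15
Step 2: Merge (A+H)(15) + C(27) = 42
Step 3: Merge E(29) + F(30) = 59
Step 4: Merge ((A+H)+C)(42) + (E+F)(59) = 101
Read each symbol's code off the tree from the root (left child = 0, right child = 1).

Codes:
  C: 01 (length 2)
  A: 000 (length 3)
  E: 10 (length 2)
  F: 11 (length 2)
  H: 001 (length 3)
Average code length: 217/101 = 2.1485 bits/symbol


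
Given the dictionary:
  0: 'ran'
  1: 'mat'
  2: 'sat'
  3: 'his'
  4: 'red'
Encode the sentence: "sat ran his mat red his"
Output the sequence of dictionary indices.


Look up each word in the dictionary:
  'sat' -> 2
  'ran' -> 0
  'his' -> 3
  'mat' -> 1
  'red' -> 4
  'his' -> 3

Encoded: [2, 0, 3, 1, 4, 3]


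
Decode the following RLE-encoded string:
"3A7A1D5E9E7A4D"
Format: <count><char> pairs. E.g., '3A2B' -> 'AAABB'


Expanding each <count><char> pair:
  3A -> 'AAA'
  7A -> 'AAAAAAA'
  1D -> 'D'
  5E -> 'EEEEE'
  9E -> 'EEEEEEEEE'
  7A -> 'AAAAAAA'
  4D -> 'DDDD'

Decoded = AAAAAAAAAADEEEEEEEEEEEEEEAAAAAAADDDD


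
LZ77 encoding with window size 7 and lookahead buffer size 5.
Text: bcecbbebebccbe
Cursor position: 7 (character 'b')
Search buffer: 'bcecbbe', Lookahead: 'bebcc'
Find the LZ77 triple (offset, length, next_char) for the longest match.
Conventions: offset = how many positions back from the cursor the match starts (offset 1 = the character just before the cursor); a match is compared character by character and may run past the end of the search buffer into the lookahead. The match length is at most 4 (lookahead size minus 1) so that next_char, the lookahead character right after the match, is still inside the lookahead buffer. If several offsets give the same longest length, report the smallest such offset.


Try each offset into the search buffer:
  offset=1 (pos 6, char 'e'): match length 0
  offset=2 (pos 5, char 'b'): match length 3
  offset=3 (pos 4, char 'b'): match length 1
  offset=4 (pos 3, char 'c'): match length 0
  offset=5 (pos 2, char 'e'): match length 0
  offset=6 (pos 1, char 'c'): match length 0
  offset=7 (pos 0, char 'b'): match length 1
Longest match has length 3 at offset 2.
next_char = character at position 7 + 3 = 10 -> 'c'

Best match: offset=2, length=3 (matching 'beb' starting at position 5)
LZ77 triple: (2, 3, 'c')


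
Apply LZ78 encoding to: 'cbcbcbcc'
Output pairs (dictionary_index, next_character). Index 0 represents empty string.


LZ78 encoding steps:
Dictionary: {0: ''}
Step 1: w='' (idx 0), next='c' -> output (0, 'c'), add 'c' as idx 1
Step 2: w='' (idx 0), next='b' -> output (0, 'b'), add 'b' as idx 2
Step 3: w='c' (idx 1), next='b' -> output (1, 'b'), add 'cb' as idx 3
Step 4: w='cb' (idx 3), next='c' -> output (3, 'c'), add 'cbc' as idx 4
Step 5: w='c' (idx 1), end of input -> output (1, '')


Encoded: [(0, 'c'), (0, 'b'), (1, 'b'), (3, 'c'), (1, '')]


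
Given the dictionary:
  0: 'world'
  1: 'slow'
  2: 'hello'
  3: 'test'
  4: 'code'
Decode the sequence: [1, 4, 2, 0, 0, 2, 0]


Look up each index in the dictionary:
  1 -> 'slow'
  4 -> 'code'
  2 -> 'hello'
  0 -> 'world'
  0 -> 'world'
  2 -> 'hello'
  0 -> 'world'

Decoded: "slow code hello world world hello world"


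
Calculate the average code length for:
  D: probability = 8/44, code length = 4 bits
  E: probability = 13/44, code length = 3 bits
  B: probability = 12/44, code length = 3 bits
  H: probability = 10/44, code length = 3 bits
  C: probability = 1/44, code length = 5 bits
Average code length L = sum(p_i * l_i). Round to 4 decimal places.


Weighted contributions p_i * l_i:
  D: (8/44) * 4 = 32/44
  E: (13/44) * 3 = 39/44
  B: (12/44) * 3 = 36/44
  H: (10/44) * 3 = 30/44
  C: (1/44) * 5 = 5/44
Sum = (32 + 39 + 36 + 30 + 5)/44 = 142/44

L = 142/44 = 3.2273 bits/symbol


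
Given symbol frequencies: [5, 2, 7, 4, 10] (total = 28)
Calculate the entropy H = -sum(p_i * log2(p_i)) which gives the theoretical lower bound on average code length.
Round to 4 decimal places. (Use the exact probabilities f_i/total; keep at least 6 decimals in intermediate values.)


Per-symbol terms -p_i * log2(p_i) with p_i = f_i/28:
  p = 5/28 = 0.178571: log2(p) = -2.485427, -p*log2(p) = 0.443826
  p = 2/28 = 0.071429: log2(p) = -3.807355, -p*log2(p) = 0.271954
  p = 7/28 = 0.250000: log2(p) = -2.000000, -p*log2(p) = 0.500000
  p = 4/28 = 0.142857: log2(p) = -2.807355, -p*log2(p) = 0.401051
  p = 10/28 = 0.357143: log2(p) = -1.485427, -p*log2(p) = 0.530510
H = 0.443826 + 0.271954 + 0.500000 + 0.401051 + 0.530510 = 2.147341

H = 2.1473 bits/symbol


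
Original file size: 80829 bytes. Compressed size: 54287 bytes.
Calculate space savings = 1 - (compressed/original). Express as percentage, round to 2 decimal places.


ratio = compressed/original = 54287/80829 = 0.671628
savings = 1 - ratio = 1 - 0.671628 = 0.328372
as a percentage: 0.328372 * 100 = 32.84%

Space savings = 1 - 54287/80829 = 32.84%


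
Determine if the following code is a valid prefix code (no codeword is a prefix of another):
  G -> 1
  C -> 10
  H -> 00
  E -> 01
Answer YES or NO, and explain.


Checking each pair (does one codeword prefix another?):
  G='1' vs C='10': prefix -- VIOLATION

NO -- this is NOT a valid prefix code. G (1) is a prefix of C (10).


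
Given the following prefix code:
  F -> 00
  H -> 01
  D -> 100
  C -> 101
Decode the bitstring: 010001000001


Decoding step by step:
Bits 01 -> H
Bits 00 -> F
Bits 01 -> H
Bits 00 -> F
Bits 00 -> F
Bits 01 -> H


Decoded message: HFHFFH


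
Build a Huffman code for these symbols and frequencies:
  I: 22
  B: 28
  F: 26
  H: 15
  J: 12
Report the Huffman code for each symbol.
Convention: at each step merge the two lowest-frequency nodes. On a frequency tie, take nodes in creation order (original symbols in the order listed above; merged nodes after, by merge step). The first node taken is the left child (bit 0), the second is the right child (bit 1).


Huffman tree construction:
Step 1: Merge J(12) + H(15) = 27
Step 2: Merge I(22) + F(26) = 48
Step 3: Merge (J+H)(27) + B(28) = 55
Step 4: Merge (I+F)(48) + ((J+H)+B)(55) = 103
Read each symbol's code off the tree from the root (left child = 0, right child = 1).

Codes:
  I: 00 (length 2)
  B: 11 (length 2)
  F: 01 (length 2)
  H: 101 (length 3)
  J: 100 (length 3)
Average code length: 233/103 = 2.2621 bits/symbol


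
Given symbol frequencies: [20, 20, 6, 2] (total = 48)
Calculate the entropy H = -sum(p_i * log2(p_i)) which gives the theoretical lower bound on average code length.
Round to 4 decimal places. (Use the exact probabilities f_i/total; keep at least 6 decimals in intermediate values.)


Per-symbol terms -p_i * log2(p_i) with p_i = f_i/48:
  p = 20/48 = 0.416667: log2(p) = -1.263034, -p*log2(p) = 0.526264
  p = 20/48 = 0.416667: log2(p) = -1.263034, -p*log2(p) = 0.526264
  p = 6/48 = 0.125000: log2(p) = -3.000000, -p*log2(p) = 0.375000
  p = 2/48 = 0.041667: log2(p) = -4.584963, -p*log2(p) = 0.191040
H = 0.526264 + 0.526264 + 0.375000 + 0.191040 = 1.618568

H = 1.6186 bits/symbol


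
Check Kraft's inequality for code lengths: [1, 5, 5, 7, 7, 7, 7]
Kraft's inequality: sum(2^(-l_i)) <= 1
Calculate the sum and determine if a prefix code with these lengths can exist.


Sum = 2^(-1) + 2^(-5) + 2^(-5) + 2^(-7) + 2^(-7) + 2^(-7) + 2^(-7)
    = 0.5 + 0.03125 + 0.03125 + 0.0078125 + 0.0078125 + 0.0078125 + 0.0078125
    = 76/128 = 0.59375
Since 0.59375 <= 1, Kraft's inequality IS satisfied.
A prefix code with these lengths CAN exist.

Kraft sum = 0.59375. Satisfied.


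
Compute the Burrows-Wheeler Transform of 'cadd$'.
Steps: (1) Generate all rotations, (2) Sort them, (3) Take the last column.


Rotations (sorted):
  0: $cadd -> last char: d
  1: add$c -> last char: c
  2: cadd$ -> last char: $
  3: d$cad -> last char: d
  4: dd$ca -> last char: a


BWT = dc$da


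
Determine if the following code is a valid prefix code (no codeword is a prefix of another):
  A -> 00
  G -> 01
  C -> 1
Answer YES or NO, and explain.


Checking each pair (does one codeword prefix another?):
  A='00' vs G='01': no prefix
  A='00' vs C='1': no prefix
  G='01' vs A='00': no prefix
  G='01' vs C='1': no prefix
  C='1' vs A='00': no prefix
  C='1' vs G='01': no prefix
No violation found over all pairs.

YES -- this is a valid prefix code. No codeword is a prefix of any other codeword.


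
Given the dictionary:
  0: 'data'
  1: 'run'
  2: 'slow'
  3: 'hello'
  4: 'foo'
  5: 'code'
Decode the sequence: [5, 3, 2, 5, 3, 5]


Look up each index in the dictionary:
  5 -> 'code'
  3 -> 'hello'
  2 -> 'slow'
  5 -> 'code'
  3 -> 'hello'
  5 -> 'code'

Decoded: "code hello slow code hello code"


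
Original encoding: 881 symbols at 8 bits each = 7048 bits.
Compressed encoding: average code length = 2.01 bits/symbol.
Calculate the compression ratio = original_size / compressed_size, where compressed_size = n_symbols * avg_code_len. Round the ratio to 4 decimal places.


original_size = n_symbols * orig_bits = 881 * 8 = 7048 bits
compressed_size = n_symbols * avg_code_len = 881 * 2.01 = 1770.81 bits
ratio = original_size / compressed_size = 7048 / 1770.81 = 3.9801

Compression ratio = 3.9801


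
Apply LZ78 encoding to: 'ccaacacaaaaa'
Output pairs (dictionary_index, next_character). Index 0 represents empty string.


LZ78 encoding steps:
Dictionary: {0: ''}
Step 1: w='' (idx 0), next='c' -> output (0, 'c'), add 'c' as idx 1
Step 2: w='c' (idx 1), next='a' -> output (1, 'a'), add 'ca' as idx 2
Step 3: w='' (idx 0), next='a' -> output (0, 'a'), add 'a' as idx 3
Step 4: w='ca' (idx 2), next='c' -> output (2, 'c'), add 'cac' as idx 4
Step 5: w='a' (idx 3), next='a' -> output (3, 'a'), add 'aa' as idx 5
Step 6: w='aa' (idx 5), next='a' -> output (5, 'a'), add 'aaa' as idx 6


Encoded: [(0, 'c'), (1, 'a'), (0, 'a'), (2, 'c'), (3, 'a'), (5, 'a')]
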